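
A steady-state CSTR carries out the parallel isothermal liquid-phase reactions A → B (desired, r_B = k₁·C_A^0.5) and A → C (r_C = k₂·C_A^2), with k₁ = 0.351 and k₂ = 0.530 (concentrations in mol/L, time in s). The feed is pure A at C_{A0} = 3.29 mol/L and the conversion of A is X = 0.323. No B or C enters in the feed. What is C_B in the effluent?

0.177 mol/L

Exit C_A = C_{A0}(1−X) = 3.29×0.677 = 2.227 mol/L.
Rates in a CSTR are evaluated at the outlet concentration: r_B = 0.351×2.227^0.5 = 0.5238, r_C = 0.530×2.227^2 = 2.629.
Fraction of consumed A going to B: r_B/(r_B+r_C) = 0.1661.
C_B = 0.1661·C_{A0}·X = 0.1661×3.29×0.323 = 0.177 mol/L.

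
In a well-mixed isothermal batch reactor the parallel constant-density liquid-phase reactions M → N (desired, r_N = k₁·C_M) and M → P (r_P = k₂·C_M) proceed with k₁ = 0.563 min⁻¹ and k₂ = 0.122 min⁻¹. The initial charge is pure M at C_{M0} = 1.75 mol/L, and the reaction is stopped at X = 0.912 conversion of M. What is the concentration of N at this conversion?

1.31 mol/L

C_M = C_{M0}(1−X) = 0.1540 mol/L.
Both paths are first order in M, so the instantaneous fraction to N is constant: dC_N/d(−C_M) = k₁/(k₁+k₂) = 0.8219.
C_N = 0.8219·(C_{M0}−C_M) = 0.8219×1.596 = 1.31 mol/L.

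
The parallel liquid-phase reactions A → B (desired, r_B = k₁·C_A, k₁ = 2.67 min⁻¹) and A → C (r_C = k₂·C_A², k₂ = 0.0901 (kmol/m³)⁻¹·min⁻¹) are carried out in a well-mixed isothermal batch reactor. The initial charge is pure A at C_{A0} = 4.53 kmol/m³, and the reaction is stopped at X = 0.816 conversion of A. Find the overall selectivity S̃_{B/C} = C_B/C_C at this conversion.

C_A = C_{A0}(1−X) = 0.8335 kmol/m³.
Along a PFR/batch, dC_B/dC_A = −r_B/(r_B+r_C) = −k₁/(k₁+k₂·C_A).
Integrating from C_{A0} to C_A: C_B = (2.67/0.0901)·ln[(2.67+0.0901·4.53)/(2.67+0.0901·0.834)] = 29.63·ln(3.078/2.745) = 3.393 kmol/m³.
C_C = (C_{A0}−C_A)−C_B = 0.3031 kmol/m³; S̃_{B/C} = 3.393/0.3031 = 11.2.

11.2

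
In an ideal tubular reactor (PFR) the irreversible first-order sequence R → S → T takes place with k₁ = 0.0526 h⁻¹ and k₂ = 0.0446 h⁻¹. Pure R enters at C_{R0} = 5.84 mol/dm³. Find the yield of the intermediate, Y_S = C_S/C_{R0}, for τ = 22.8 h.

0.397

For first-order series with pure R initially, C_S(τ) = k₁C_{R0}/(k₂−k₁)·(e^(−k₁τ) − e^(−k₂τ)).
e^(−k₁τ) = e^(−0.0526×22.8) = e^(−1.199) = 0.3014; e^(−k₂τ) = e^(−1.017) = 0.3617.
C_S = 0.0526×5.84/(0.0446−0.0526) × (0.3014−0.3617) = (-38.40)×(-0.06031) = 2.316 mol/dm³.
Y_S = C_S/C_{R0} = 2.316/5.84 = 0.397.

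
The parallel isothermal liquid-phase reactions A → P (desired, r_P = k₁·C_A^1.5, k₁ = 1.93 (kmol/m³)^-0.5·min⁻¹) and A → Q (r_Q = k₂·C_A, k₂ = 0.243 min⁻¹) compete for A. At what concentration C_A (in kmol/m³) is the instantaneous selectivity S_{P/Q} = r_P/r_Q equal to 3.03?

0.146 kmol/m³

S_{P/Q} = (k₁/k₂)·C_A^0.5 ⇒ C_A = (S·k₂/k₁)^(2).
= (3.03×0.243/1.93)^(2) = (0.3815)^(2) = 0.146 kmol/m³.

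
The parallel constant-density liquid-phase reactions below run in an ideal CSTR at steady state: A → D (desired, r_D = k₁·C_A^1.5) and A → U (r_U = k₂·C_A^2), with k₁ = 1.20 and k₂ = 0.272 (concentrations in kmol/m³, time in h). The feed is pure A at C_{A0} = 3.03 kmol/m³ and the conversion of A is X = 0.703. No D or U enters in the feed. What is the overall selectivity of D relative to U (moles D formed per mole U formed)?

4.65

Exit C_A = C_{A0}(1−X) = 3.03×0.297 = 0.8999 kmol/m³.
In a CSTR the entire volume is at exit conditions, so r_D = 1.20×0.8999^1.5 = 1.024 and r_U = 0.272×0.8999^2 = 0.2203.
Overall selectivity = C_D/C_U = r_Dτ/(r_Uτ) = r_D/r_U = 4.65.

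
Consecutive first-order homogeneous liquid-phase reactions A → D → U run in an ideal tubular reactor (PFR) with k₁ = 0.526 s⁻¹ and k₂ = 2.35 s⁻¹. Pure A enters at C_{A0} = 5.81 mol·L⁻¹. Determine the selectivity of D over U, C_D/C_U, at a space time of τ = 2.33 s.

For first-order series with pure A initially, C_D(τ) = k₁C_{A0}/(k₂−k₁)·(e^(−k₁τ) − e^(−k₂τ)).
e^(−k₁τ) = e^(−0.526×2.33) = e^(−1.226) = 0.2936; e^(−k₂τ) = e^(−5.476) = 0.004188.
C_D = 0.526×5.81/(2.35−0.526) × (0.2936−0.004188) = 1.675×0.2894 = 0.4849 mol·L⁻¹.
C_A = C_{A0}e^(−k₁τ) = 1.706 mol·L⁻¹, so C_U = C_{A0}−C_A−C_D = 3.619 mol·L⁻¹; C_D/C_U = 0.134.

0.134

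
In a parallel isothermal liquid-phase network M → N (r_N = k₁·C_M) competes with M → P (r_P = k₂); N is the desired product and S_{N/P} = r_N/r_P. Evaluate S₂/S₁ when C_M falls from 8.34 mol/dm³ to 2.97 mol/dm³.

0.356

S_{N/P} = (k₁/k₂)·C_M, so S₂/S₁ = (C_{M,2}/C_{M,1}).
= 2.97/8.34 = 0.356.
Selectivity toward N falls as C_M falls — high-concentration operation is favoured.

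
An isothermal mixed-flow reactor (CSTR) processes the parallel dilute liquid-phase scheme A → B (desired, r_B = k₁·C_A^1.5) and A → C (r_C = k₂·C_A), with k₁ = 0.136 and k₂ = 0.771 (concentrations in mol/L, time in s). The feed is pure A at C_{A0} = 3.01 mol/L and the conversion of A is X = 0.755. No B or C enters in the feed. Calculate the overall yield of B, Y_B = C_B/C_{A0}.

0.0993

Exit C_A = C_{A0}(1−X) = 3.01×0.245 = 0.7374 mol/L.
In a CSTR the entire volume is at exit conditions, so r_B = 0.136×0.7374^1.5 = 0.08613 and r_C = 0.771×0.7374 = 0.5686.
Fraction of consumed A going to B: r_B/(r_B+r_C) = 0.1316.
C_B = 0.1316·C_{A0}·X = 0.1316×3.01×0.755 = 0.299 mol/L; Y_B = C_B/C_{A0} = 0.0993.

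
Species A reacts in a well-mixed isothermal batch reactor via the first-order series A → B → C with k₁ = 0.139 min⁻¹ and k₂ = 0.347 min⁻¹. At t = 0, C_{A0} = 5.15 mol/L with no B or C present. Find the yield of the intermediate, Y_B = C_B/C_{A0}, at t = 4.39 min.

0.217

Solving the coupled first-order balances gives C_B(t) = [k₁/(k₂−k₁)]·C_{A0}·(e^(−k₁t) − e^(−k₂t)).
e^(−k₁t) = e^(−0.139×4.39) = e^(−0.6102) = 0.5432; e^(−k₂t) = e^(−1.523) = 0.2180.
C_B = 0.139×5.15/(0.347−0.139) × (0.5432−0.2180) = 3.442×0.3253 = 1.119 mol/L.
Y_B = C_B/C_{A0} = 1.119/5.15 = 0.217.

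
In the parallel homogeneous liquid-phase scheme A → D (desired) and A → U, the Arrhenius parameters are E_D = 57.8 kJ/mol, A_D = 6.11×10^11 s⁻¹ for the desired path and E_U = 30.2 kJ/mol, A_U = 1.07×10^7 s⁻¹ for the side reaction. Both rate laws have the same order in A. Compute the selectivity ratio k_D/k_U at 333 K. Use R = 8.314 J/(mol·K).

k_D/k_U = (A_D/A_U)·exp[−(E_D−E_U)/(RT)] = (A_D/A_U)·exp[(E_U−E_D)/(RT)].
(E_U−E_D)/(RT) = (30.2−57.8)×10³/(8.314×333) = -27600/2769 = -9.969.
k_D/k_U = (6.11×10^11/1.07×10^7)·exp(-9.969) = 57103 × 4.683×10^-5 = 2.67.
Since E_D > E_U, raising the temperature improves selectivity toward D.

2.67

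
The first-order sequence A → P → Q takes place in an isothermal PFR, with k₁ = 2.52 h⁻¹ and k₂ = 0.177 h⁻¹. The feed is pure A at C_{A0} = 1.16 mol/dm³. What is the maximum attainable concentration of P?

For a first-order series the maximum intermediate yield is C_{P,max}/C_{A0} = (k₁/k₂)^[k₂/(k₂−k₁)].
= (2.52/0.177)^(0.177/(0.177−2.52)) = (14.24)^(-0.07554) = 0.8182.
C_{P,max} = 0.8182×1.16 = 0.949 mol/dm³.

0.949 mol/dm³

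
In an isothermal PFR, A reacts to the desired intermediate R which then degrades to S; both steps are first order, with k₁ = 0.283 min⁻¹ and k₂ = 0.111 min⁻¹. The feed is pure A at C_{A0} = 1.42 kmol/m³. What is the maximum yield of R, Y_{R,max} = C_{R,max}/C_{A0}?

Evaluating C_R at τ_opt = ln(k₂/k₁)/(k₂−k₁) gives C_{R,max}/C_{A0} = (k₁/k₂)^[k₂/(k₂−k₁)].
= (0.283/0.111)^(0.111/(0.111−0.283)) = (2.550)^(-0.6453) = 0.5466.

0.547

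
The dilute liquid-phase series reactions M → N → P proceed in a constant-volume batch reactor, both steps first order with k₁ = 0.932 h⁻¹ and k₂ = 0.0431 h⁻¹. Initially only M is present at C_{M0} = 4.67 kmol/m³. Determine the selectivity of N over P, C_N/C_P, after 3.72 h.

7.94

For first-order series with pure M initially, C_N(t) = k₁C_{M0}/(k₂−k₁)·(e^(−k₁t) − e^(−k₂t)).
e^(−k₁t) = e^(−0.932×3.72) = e^(−3.467) = 0.03121; e^(−k₂t) = e^(−0.1603) = 0.8519.
C_N = 0.932×4.67/(0.0431−0.932) × (0.03121−0.8519) = (-4.896)×(-0.8207) = 4.018 kmol/m³.
C_M = C_{M0}e^(−k₁t) = 0.1457 kmol/m³, so C_P = C_{M0}−C_M−C_N = 0.5060 kmol/m³; C_N/C_P = 7.94.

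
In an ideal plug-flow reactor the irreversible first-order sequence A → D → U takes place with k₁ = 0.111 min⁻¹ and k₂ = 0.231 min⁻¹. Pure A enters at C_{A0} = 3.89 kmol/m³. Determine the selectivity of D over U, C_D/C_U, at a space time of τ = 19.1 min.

For first-order series with pure A initially, C_D(τ) = k₁C_{A0}/(k₂−k₁)·(e^(−k₁τ) − e^(−k₂τ)).
e^(−k₁τ) = e^(−0.111×19.1) = e^(−2.120) = 0.1200; e^(−k₂τ) = e^(−4.412) = 0.01213.
C_D = 0.111×3.89/(0.231−0.111) × (0.1200−0.01213) = 3.598×0.1079 = 0.3882 kmol/m³.
C_A = C_{A0}e^(−k₁τ) = 0.4669 kmol/m³, so C_U = C_{A0}−C_A−C_D = 3.035 kmol/m³; C_D/C_U = 0.128.

0.128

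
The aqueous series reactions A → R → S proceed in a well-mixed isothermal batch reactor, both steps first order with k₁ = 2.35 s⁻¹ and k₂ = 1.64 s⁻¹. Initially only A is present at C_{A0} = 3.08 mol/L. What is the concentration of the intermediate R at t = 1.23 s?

0.790 mol/L

Solving the coupled first-order balances gives C_R(t) = [k₁/(k₂−k₁)]·C_{A0}·(e^(−k₁t) − e^(−k₂t)).
e^(−k₁t) = e^(−2.35×1.23) = e^(−2.890) = 0.05555; e^(−k₂t) = e^(−2.017) = 0.1330.
C_R = 2.35×3.08/(1.64−2.35) × (0.05555−0.1330) = (-10.19)×(-0.07748) = 0.7898 mol/L.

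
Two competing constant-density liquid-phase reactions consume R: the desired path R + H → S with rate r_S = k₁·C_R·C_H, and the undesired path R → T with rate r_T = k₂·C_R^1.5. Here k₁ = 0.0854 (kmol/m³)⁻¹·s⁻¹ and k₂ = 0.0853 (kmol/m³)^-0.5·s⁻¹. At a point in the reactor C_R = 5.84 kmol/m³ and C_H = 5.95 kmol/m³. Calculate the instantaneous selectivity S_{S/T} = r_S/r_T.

2.47

S_{S/T} = r_S/r_T = (k₁·C_R·C_H)/(k₂·C_R^1.5) = (k₁/k₂)·C_R^-0.5·C_H.
= (0.0854×5.840×5.950) / (0.0853×5.840^1.5) = 2.967/1.204 = 2.47.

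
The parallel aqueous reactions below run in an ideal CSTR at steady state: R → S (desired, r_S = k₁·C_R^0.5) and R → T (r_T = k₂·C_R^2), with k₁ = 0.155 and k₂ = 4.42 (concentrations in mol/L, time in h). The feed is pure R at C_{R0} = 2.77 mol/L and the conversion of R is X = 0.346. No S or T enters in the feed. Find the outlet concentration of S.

Exit C_R = C_{R0}(1−X) = 2.77×0.654 = 1.812 mol/L.
A CSTR operates uniformly at the exit composition, giving r_S = 0.2086 and r_T = 14.51 (each k·C_R^n at C_R = 1.812).
Fraction of consumed R going to S: r_S/(r_S+r_T) = 0.01418.
C_S = 0.01418·C_{R0}·X = 0.01418×2.77×0.346 = 0.0136 mol/L.

0.0136 mol/L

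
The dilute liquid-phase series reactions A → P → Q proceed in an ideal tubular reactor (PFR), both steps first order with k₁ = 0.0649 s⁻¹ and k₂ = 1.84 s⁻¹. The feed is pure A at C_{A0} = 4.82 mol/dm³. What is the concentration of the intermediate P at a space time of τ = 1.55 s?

0.149 mol/dm³

For first-order series with pure A initially, C_P(τ) = k₁C_{A0}/(k₂−k₁)·(e^(−k₁τ) − e^(−k₂τ)).
e^(−k₁τ) = e^(−0.0649×1.55) = e^(−0.1006) = 0.9043; e^(−k₂τ) = e^(−2.852) = 0.05773.
C_P = 0.0649×4.82/(1.84−0.0649) × (0.9043−0.05773) = 0.1762×0.8466 = 0.1492 mol/dm³.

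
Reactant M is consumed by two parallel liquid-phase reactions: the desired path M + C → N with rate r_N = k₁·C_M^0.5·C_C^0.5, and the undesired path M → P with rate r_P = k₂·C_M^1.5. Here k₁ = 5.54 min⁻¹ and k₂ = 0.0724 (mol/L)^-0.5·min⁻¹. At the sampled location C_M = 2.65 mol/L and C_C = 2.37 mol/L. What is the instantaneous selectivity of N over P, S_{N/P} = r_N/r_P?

S_{N/P} = r_N/r_P = (k₁·C_M^0.5·C_C^0.5)/(k₂·C_M^1.5) = (k₁/k₂)·C_M⁻¹·C_C^0.5.
= (5.54×2.650^0.5×2.370^0.5) / (0.0724×2.650^1.5) = 13.88/0.3123 = 44.5.
The undesired path is higher order in M, so low C_M (CSTR or dilute feed) favours N.

44.5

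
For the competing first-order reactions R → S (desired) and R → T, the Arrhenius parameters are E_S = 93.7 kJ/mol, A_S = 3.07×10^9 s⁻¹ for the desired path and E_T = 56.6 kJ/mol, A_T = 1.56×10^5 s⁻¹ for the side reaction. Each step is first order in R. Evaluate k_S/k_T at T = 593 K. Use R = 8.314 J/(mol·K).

10.6

Since both paths have the same order in R, the concentration cancels and S_{S/T} = k_S/k_T = (A_S/A_T)·exp[(E_T−E_S)/(RT)].
(E_T−E_S)/(RT) = (56.6−93.7)×10³/(8.314×593) = -37100/4930 = -7.525.
k_S/k_T = (3.07×10^9/1.56×10^5)·exp(-7.525) = 19679 × 5.394×10^-4 = 10.6.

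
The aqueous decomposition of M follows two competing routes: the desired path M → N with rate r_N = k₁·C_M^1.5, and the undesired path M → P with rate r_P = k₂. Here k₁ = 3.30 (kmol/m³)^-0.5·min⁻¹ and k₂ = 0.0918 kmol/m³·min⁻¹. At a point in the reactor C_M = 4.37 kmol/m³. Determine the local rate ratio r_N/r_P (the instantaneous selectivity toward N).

S_{N/P} = r_N/r_P = (k₁·C_M^1.5)/(k₂) = (k₁/k₂)·C_M^1.5.
= (3.30×4.370^1.5) / (0.0918) = 30.15/0.09180 = 328.
Since the desired path is higher order in M, keeping C_M high (PFR or concentrated feed) favours N.

328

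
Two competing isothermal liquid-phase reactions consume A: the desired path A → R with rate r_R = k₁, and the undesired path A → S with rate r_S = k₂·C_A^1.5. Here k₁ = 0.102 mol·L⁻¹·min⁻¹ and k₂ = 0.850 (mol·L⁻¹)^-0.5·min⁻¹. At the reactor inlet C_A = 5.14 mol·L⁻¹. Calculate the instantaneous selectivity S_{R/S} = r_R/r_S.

S_{R/S} = r_R/r_S = (k₁)/(k₂·C_A^1.5) = (k₁/k₂)·C_A^-1.5.
= (0.102) / (0.850×5.140^1.5) = 0.1020/9.905 = 0.0103.
The undesired path is higher order in A, so low C_A (CSTR or dilute feed) favours R.

0.0103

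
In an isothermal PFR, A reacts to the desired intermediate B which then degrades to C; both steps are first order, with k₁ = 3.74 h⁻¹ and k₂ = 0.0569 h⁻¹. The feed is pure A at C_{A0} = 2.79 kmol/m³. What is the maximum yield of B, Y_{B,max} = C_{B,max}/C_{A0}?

For a first-order series the maximum intermediate yield is C_{B,max}/C_{A0} = (k₁/k₂)^[k₂/(k₂−k₁)].
= (3.74/0.0569)^(0.0569/(0.0569−3.74)) = (65.73)^(-0.01545) = 0.9374.

0.937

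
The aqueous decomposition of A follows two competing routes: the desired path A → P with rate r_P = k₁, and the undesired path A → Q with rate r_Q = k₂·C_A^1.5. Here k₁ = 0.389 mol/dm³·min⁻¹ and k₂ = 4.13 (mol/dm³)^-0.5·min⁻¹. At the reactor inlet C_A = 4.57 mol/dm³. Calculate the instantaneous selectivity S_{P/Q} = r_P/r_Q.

0.00964

S_{P/Q} = r_P/r_Q = (k₁)/(k₂·C_A^1.5) = (k₁/k₂)·C_A^-1.5.
= (0.389) / (4.13×4.570^1.5) = 0.3890/40.35 = 0.00964.
The undesired path is higher order in A, so low C_A (CSTR or dilute feed) favours P.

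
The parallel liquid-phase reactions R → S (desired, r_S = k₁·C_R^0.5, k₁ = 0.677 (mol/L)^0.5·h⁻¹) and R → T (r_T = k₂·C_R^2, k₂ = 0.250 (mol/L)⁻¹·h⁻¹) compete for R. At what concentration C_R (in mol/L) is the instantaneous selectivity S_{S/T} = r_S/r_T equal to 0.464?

3.24 mol/L

S_{S/T} = (k₁/k₂)·C_R^-1.5 ⇒ C_R = (S·k₂/k₁)^(1/(-1.5)).
= (0.464×0.250/0.677)^(-0.6667) = (0.1713)^(-0.6667) = 3.24 mol/L.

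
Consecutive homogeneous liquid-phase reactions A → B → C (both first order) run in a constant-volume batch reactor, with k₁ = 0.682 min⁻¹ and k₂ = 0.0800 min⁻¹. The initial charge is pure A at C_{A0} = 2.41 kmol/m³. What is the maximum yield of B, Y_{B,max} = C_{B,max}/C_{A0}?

0.752

For a first-order series the maximum intermediate yield is C_{B,max}/C_{A0} = (k₁/k₂)^[k₂/(k₂−k₁)].
= (0.682/0.0800)^(0.0800/(0.0800−0.682)) = (8.525)^(-0.1329) = 0.7522.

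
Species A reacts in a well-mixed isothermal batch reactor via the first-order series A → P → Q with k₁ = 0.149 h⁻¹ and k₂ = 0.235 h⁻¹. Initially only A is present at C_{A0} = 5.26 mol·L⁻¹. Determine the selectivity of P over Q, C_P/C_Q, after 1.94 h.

The intermediate concentration in a first-order A→B→C sequence is C_P = k₁C_{A0}(e^(−k₁t) − e^(−k₂t))/(k₂−k₁).
e^(−k₁t) = e^(−0.149×1.94) = e^(−0.2891) = 0.7490; e^(−k₂t) = e^(−0.4559) = 0.6339.
C_P = 0.149×5.26/(0.235−0.149) × (0.7490−0.6339) = 9.113×0.1151 = 1.049 mol·L⁻¹.
C_A = C_{A0}e^(−k₁t) = 3.940 mol·L⁻¹, so C_Q = C_{A0}−C_A−C_P = 0.2716 mol·L⁻¹; C_P/C_Q = 3.86.

3.86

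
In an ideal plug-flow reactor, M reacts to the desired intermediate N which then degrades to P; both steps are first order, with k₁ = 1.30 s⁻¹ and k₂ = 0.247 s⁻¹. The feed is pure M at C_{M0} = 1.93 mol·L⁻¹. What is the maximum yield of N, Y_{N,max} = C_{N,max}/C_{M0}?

For a first-order series the maximum intermediate yield is C_{N,max}/C_{M0} = (k₁/k₂)^[k₂/(k₂−k₁)].
= (1.30/0.247)^(0.247/(0.247−1.30)) = (5.263)^(-0.2346) = 0.6774.

0.677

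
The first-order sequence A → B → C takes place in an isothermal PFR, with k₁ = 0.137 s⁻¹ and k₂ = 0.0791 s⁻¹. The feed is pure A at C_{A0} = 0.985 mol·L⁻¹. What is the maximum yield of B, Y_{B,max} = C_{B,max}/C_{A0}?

At the optimum, C_{B,max}/C_{A0} = (k₁/k₂)^[k₂/(k₂−k₁)].
= (0.137/0.0791)^(0.0791/(0.0791−0.137)) = (1.732)^(-1.366) = 0.4722.

0.472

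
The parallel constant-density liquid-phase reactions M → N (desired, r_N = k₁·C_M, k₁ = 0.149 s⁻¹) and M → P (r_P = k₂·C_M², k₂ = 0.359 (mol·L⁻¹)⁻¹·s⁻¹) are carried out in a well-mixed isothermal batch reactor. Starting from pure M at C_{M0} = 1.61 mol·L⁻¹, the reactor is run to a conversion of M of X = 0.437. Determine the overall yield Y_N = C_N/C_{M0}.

0.110

C_M = C_{M0}(1−X) = 0.9064 mol·L⁻¹.
Along a PFR/batch, dC_N/dC_M = −r_N/(r_N+r_P) = −k₁/(k₁+k₂·C_M).
Integrating from C_{M0} to C_M: C_N = (0.149/0.359)·ln[(0.149+0.359·1.61)/(0.149+0.359·0.906)] = 0.4150·ln(0.7270/0.4744) = 0.1772 mol·L⁻¹.
Y_N = C_N/C_{M0} = 0.1772/1.61 = 0.110.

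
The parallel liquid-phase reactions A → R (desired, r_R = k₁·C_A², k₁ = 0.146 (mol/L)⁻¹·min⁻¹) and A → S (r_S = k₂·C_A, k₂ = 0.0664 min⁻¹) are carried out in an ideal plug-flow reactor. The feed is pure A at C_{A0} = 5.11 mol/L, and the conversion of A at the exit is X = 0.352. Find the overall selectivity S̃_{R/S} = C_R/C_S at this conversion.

9.13

C_A = C_{A0}(1−X) = 3.311 mol/L.
Along a PFR/batch, dC_S/dC_A = −r_S/(r_R+r_S) = −k₂/(k₂+k₁·C_A).
Integrating from C_{A0} to C_A: C_S = (0.0664/0.146)·ln[(0.0664+0.146·5.11)/(0.0664+0.146·3.31)] = 0.4548·ln(0.8125/0.5498) = 0.1776 mol/L.
Then C_R = (C_{A0}−C_A) − C_S = 1.799 − 0.1776 = 1.621 mol/L.
S̃_{R/S} = C_R/C_S = 1.621/0.1776 = 9.13.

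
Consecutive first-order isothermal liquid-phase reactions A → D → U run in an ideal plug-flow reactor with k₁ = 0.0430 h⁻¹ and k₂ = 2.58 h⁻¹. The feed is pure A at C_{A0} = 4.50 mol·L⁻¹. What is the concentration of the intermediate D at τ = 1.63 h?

For first-order series with pure A initially, C_D(τ) = k₁C_{A0}/(k₂−k₁)·(e^(−k₁τ) − e^(−k₂τ)).
e^(−k₁τ) = e^(−0.0430×1.63) = e^(−0.07009) = 0.9323; e^(−k₂τ) = e^(−4.205) = 0.01491.
C_D = 0.0430×4.50/(2.58−0.0430) × (0.9323−0.01491) = 0.07627×0.9174 = 0.06997 mol·L⁻¹.

0.0700 mol·L⁻¹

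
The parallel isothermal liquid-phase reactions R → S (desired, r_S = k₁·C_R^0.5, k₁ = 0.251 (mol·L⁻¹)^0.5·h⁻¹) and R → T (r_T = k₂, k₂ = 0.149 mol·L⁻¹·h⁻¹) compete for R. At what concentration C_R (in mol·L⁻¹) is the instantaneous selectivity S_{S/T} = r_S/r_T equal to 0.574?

S_{S/T} = (k₁/k₂)·C_R^0.5 ⇒ C_R = (S·k₂/k₁)^(2).
= (0.574×0.149/0.251)^(2) = (0.3407)^(2) = 0.116 mol·L⁻¹.

0.116 mol·L⁻¹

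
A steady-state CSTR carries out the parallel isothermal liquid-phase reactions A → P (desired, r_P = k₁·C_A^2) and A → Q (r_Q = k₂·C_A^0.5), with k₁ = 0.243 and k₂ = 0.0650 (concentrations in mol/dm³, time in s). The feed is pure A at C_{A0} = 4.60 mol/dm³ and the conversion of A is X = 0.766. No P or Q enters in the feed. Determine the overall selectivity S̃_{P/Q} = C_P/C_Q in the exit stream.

Exit C_A = C_{A0}(1−X) = 4.60×0.234 = 1.076 mol/dm³.
Rates in a CSTR are evaluated at the outlet concentration: r_P = 0.243×1.076^2 = 0.2815, r_Q = 0.0650×1.076^0.5 = 0.06744.
Overall selectivity = C_P/C_Q = r_Pτ/(r_Qτ) = r_P/r_Q = 4.17.

4.17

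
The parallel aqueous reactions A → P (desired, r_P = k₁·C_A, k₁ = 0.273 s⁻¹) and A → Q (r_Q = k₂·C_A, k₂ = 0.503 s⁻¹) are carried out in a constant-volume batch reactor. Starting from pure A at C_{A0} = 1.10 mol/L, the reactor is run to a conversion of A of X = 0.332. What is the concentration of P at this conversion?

C_A = C_{A0}(1−X) = 0.7348 mol/L.
Both paths are first order in A, so the instantaneous fraction to P is constant: dC_P/d(−C_A) = k₁/(k₁+k₂) = 0.3518.
C_P = 0.3518·(C_{A0}−C_A) = 0.3518×0.3652 = 0.128 mol/L.

0.128 mol/L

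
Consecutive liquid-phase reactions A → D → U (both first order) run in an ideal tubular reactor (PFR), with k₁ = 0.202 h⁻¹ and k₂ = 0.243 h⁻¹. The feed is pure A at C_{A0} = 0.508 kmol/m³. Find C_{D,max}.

Evaluating C_D at τ_opt = ln(k₂/k₁)/(k₂−k₁) gives C_{D,max}/C_{A0} = (k₁/k₂)^[k₂/(k₂−k₁)].
= (0.202/0.243)^(0.243/(0.243−0.202)) = (0.8313)^(5.927) = 0.3345.
C_{D,max} = 0.3345×0.508 = 0.170 kmol/m³.

0.170 kmol/m³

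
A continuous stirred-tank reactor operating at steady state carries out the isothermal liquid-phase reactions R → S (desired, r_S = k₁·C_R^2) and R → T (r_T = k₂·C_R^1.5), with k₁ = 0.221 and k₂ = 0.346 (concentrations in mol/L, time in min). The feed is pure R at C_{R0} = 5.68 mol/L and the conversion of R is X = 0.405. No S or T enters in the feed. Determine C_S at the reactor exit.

Exit C_R = C_{R0}(1−X) = 5.68×0.595 = 3.380 mol/L.
A CSTR operates uniformly at the exit composition, giving r_S = 2.524 and r_T = 2.150 (each k·C_R^n at C_R = 3.380).
Fraction of consumed R going to S: r_S/(r_S+r_T) = 0.5401.
C_S = 0.5401·C_{R0}·X = 0.5401×5.68×0.405 = 1.24 mol/L.

1.24 mol/L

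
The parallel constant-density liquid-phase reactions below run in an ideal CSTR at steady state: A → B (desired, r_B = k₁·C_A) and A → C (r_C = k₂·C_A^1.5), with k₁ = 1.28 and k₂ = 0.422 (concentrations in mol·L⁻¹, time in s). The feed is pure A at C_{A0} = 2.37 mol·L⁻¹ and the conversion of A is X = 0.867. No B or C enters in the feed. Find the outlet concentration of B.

Exit C_A = C_{A0}(1−X) = 2.37×0.133 = 0.3152 mol·L⁻¹.
A CSTR operates uniformly at the exit composition, giving r_B = 0.4035 and r_C = 0.07468 (each k·C_A^n at C_A = 0.3152).
Fraction of consumed A going to B: r_B/(r_B+r_C) = 0.8438.
C_B = 0.8438·C_{A0}·X = 0.8438×2.37×0.867 = 1.73 mol·L⁻¹.

1.73 mol·L⁻¹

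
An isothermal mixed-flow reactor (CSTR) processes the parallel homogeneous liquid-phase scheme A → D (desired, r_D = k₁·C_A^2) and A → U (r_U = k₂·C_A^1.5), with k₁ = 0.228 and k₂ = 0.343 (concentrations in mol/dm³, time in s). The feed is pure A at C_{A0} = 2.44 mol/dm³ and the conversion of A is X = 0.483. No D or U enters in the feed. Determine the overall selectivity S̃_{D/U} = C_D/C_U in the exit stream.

Exit C_A = C_{A0}(1−X) = 2.44×0.517 = 1.261 mol/dm³.
In a CSTR the entire volume is at exit conditions, so r_D = 0.228×1.261^2 = 0.3628 and r_U = 0.343×1.261^1.5 = 0.4860.
Overall selectivity = C_D/C_U = r_Dτ/(r_Uτ) = r_D/r_U = 0.747.

0.747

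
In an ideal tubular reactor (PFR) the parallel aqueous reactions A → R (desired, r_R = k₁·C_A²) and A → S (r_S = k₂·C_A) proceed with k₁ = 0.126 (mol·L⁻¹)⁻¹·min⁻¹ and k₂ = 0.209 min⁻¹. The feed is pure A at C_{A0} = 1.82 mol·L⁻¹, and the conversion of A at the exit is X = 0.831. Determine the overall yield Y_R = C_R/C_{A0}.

C_A = C_{A0}(1−X) = 0.3076 mol·L⁻¹.
Along a PFR/batch, dC_S/dC_A = −r_S/(r_R+r_S) = −k₂/(k₂+k₁·C_A).
Integrating from C_{A0} to C_A: C_S = (0.209/0.126)·ln[(0.209+0.126·1.82)/(0.209+0.126·0.308)] = 1.659·ln(0.4383/0.2478) = 0.9463 mol·L⁻¹.
Then C_R = (C_{A0}−C_A) − C_S = 1.512 − 0.9463 = 0.5661 mol·L⁻¹.
Y_R = C_R/C_{A0} = 0.5661/1.82 = 0.311.

0.311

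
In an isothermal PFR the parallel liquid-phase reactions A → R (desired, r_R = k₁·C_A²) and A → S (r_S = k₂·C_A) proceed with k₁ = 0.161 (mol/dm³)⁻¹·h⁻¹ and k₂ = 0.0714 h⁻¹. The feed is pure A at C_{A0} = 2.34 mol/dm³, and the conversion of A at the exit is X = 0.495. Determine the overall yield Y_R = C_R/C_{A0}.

C_A = C_{A0}(1−X) = 1.182 mol/dm³.
Along a PFR/batch, dC_S/dC_A = −r_S/(r_R+r_S) = −k₂/(k₂+k₁·C_A).
Integrating from C_{A0} to C_A: C_S = (0.0714/0.161)·ln[(0.0714+0.161·2.34)/(0.0714+0.161·1.18)] = 0.4435·ln(0.4481/0.2617) = 0.2386 mol/dm³.
Then C_R = (C_{A0}−C_A) − C_S = 1.158 − 0.2386 = 0.9197 mol/dm³.
Y_R = C_R/C_{A0} = 0.9197/2.34 = 0.393.

0.393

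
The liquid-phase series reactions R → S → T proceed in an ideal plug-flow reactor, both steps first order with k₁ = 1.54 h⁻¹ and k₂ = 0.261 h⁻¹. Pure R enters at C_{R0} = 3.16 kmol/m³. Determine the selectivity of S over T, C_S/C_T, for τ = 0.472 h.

14.1

Solving the coupled first-order balances gives C_S(τ) = [k₁/(k₂−k₁)]·C_{R0}·(e^(−k₁τ) − e^(−k₂τ)).
e^(−k₁τ) = e^(−1.54×0.472) = e^(−0.7269) = 0.4834; e^(−k₂τ) = e^(−0.1232) = 0.8841.
C_S = 1.54×3.16/(0.261−1.54) × (0.4834−0.8841) = (-3.805)×(-0.4007) = 1.525 kmol/m³.
C_R = C_{R0}e^(−k₁τ) = 1.528 kmol/m³, so C_T = C_{R0}−C_R−C_S = 0.1079 kmol/m³; C_S/C_T = 14.1.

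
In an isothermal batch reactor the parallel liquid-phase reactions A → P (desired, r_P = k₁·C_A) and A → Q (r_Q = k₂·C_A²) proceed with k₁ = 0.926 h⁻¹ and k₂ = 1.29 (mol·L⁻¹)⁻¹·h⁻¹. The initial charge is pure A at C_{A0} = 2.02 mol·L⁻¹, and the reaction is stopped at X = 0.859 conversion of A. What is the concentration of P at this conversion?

C_A = C_{A0}(1−X) = 0.2848 mol·L⁻¹.
Along a PFR/batch, dC_P/dC_A = −r_P/(r_P+r_Q) = −k₁/(k₁+k₂·C_A).
Integrating from C_{A0} to C_A: C_P = (0.926/1.29)·ln[(0.926+1.29·2.02)/(0.926+1.29·0.285)] = 0.7178·ln(3.532/1.293) = 0.7211 mol·L⁻¹.

0.721 mol·L⁻¹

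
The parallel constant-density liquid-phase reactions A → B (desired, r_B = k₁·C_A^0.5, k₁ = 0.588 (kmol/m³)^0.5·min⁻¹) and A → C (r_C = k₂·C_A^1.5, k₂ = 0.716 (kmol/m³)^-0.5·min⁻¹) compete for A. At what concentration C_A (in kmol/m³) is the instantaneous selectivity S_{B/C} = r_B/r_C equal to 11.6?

S_{B/C} = (k₁/k₂)·C_A⁻¹ ⇒ C_A = (S·k₂/k₁)^(-1).
= (11.6×0.716/0.588)^(-1) = (14.13)^(-1) = 0.0708 kmol/m³.

0.0708 kmol/m³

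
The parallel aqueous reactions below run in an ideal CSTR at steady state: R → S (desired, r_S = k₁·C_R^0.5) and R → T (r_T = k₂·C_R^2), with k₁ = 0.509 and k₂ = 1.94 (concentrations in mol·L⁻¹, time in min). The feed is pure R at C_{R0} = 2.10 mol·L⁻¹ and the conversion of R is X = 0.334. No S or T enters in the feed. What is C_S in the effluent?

0.0960 mol·L⁻¹

Exit C_R = C_{R0}(1−X) = 2.10×0.666 = 1.399 mol·L⁻¹.
Rates in a CSTR are evaluated at the outlet concentration: r_S = 0.509×1.399^0.5 = 0.6020, r_T = 1.94×1.399^2 = 3.795.
Fraction of consumed R going to S: r_S/(r_S+r_T) = 0.1369.
C_S = 0.1369·C_{R0}·X = 0.1369×2.10×0.334 = 0.0960 mol·L⁻¹.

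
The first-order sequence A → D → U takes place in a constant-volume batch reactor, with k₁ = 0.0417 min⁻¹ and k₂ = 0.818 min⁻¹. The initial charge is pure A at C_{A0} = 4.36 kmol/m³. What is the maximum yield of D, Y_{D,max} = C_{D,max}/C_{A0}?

Evaluating C_D at t_opt = ln(k₂/k₁)/(k₂−k₁) gives C_{D,max}/C_{A0} = (k₁/k₂)^[k₂/(k₂−k₁)].
= (0.0417/0.818)^(0.818/(0.818−0.0417)) = (0.05098)^(1.054) = 0.04345.

0.0434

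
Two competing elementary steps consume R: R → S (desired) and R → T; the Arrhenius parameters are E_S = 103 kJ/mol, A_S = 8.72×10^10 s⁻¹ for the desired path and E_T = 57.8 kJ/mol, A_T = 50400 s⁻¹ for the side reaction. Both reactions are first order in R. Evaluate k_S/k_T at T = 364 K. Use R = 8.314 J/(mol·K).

0.564

k_S/k_T = (A_S/A_T)·exp[−(E_S−E_T)/(RT)] = (A_S/A_T)·exp[(E_T−E_S)/(RT)].
(E_T−E_S)/(RT) = (57.8−103)×10³/(8.314×364) = -45200/3026 = -14.94.
k_S/k_T = (8.72×10^10/50400)·exp(-14.94) = 1.730×10^6 × 3.262×10^-7 = 0.564.
Since E_S > E_T, raising the temperature improves selectivity toward S.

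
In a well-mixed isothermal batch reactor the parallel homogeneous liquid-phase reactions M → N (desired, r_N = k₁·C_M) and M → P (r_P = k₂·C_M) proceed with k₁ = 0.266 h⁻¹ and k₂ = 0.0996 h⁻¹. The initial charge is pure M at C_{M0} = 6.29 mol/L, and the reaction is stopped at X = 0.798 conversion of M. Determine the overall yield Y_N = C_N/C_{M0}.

0.581

C_M = C_{M0}(1−X) = 1.271 mol/L.
Both paths are first order in M, so the instantaneous fraction to N is constant: dC_N/d(−C_M) = k₁/(k₁+k₂) = 0.7276.
C_N = 0.7276·(C_{M0}−C_M) = 0.7276×5.019 = 3.65 mol/L.
Y_N = C_N/C_{M0} = 3.652/6.29 = 0.581.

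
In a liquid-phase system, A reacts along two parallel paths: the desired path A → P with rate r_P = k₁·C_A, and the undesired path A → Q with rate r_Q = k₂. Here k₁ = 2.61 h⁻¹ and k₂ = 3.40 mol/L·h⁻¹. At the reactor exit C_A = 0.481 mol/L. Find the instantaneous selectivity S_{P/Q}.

0.369

S_{P/Q} = r_P/r_Q = (k₁·C_A)/(k₂) = (k₁/k₂)·C_A.
= (2.61×0.4810) / (3.40) = 1.255/3.400 = 0.369.
Since the desired path is higher order in A, keeping C_A high (PFR or concentrated feed) favours P.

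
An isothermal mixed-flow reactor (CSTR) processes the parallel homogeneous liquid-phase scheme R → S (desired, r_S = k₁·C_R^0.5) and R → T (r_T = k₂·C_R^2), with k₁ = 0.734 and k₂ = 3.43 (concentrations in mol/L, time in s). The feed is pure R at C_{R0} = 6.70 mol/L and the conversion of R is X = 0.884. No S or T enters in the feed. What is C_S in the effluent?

Exit C_R = C_{R0}(1−X) = 6.70×0.116 = 0.7772 mol/L.
In a CSTR the entire volume is at exit conditions, so r_S = 0.734×0.7772^0.5 = 0.6471 and r_T = 3.43×0.7772^2 = 2.072.
Fraction of consumed R going to S: r_S/(r_S+r_T) = 0.2380.
C_S = 0.2380·C_{R0}·X = 0.2380×6.70×0.884 = 1.41 mol/L.

1.41 mol/L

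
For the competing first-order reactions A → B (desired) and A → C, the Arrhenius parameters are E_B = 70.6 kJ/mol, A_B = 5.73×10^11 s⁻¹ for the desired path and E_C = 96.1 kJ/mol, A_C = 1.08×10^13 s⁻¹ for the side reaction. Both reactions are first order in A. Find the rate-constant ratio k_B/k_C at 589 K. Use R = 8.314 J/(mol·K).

k_B/k_C = (A_B/A_C)·exp[−(E_B−E_C)/(RT)] = (A_B/A_C)·exp[(E_C−E_B)/(RT)].
(E_C−E_B)/(RT) = (96.1−70.6)×10³/(8.314×589) = 25500/4897 = 5.207.
k_B/k_C = (5.73×10^11/1.08×10^13)·exp(5.207) = 0.05306 × 182.6 = 9.69.
Since E_B < E_C, lowering the temperature improves selectivity toward B.

9.69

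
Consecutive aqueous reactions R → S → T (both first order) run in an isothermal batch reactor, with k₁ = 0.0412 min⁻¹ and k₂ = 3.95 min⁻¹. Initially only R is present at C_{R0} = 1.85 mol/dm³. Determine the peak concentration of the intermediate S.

0.0184 mol/dm³

For a first-order series the maximum intermediate yield is C_{S,max}/C_{R0} = (k₁/k₂)^[k₂/(k₂−k₁)].
= (0.0412/3.95)^(3.95/(3.95−0.0412)) = (0.01043)^(1.011) = 0.009941.
C_{S,max} = 0.009941×1.85 = 0.0184 mol/dm³.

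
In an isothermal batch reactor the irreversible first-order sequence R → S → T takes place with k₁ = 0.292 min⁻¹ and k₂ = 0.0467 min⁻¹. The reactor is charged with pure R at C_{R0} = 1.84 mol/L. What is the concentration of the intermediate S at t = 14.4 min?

For first-order series with pure R initially, C_S(t) = k₁C_{R0}/(k₂−k₁)·(e^(−k₁t) − e^(−k₂t)).
e^(−k₁t) = e^(−0.292×14.4) = e^(−4.205) = 0.01492; e^(−k₂t) = e^(−0.6725) = 0.5104.
C_S = 0.292×1.84/(0.0467−0.292) × (0.01492−0.5104) = (-2.190)×(-0.4955) = 1.085 mol/L.

1.09 mol/L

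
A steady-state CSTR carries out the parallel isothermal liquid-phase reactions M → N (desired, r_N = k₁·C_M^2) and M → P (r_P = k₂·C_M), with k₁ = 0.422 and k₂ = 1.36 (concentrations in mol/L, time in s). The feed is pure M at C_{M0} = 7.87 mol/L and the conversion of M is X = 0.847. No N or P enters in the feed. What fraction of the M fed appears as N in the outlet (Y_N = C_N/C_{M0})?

Exit C_M = C_{M0}(1−X) = 7.87×0.153 = 1.204 mol/L.
A CSTR operates uniformly at the exit composition, giving r_N = 0.6118 and r_P = 1.638 (each k·C_M^n at C_M = 1.204).
Fraction of consumed M going to N: r_N/(r_N+r_P) = 0.2720.
C_N = 0.2720·C_{M0}·X = 0.2720×7.87×0.847 = 1.81 mol/L; Y_N = C_N/C_{M0} = 0.230.

0.230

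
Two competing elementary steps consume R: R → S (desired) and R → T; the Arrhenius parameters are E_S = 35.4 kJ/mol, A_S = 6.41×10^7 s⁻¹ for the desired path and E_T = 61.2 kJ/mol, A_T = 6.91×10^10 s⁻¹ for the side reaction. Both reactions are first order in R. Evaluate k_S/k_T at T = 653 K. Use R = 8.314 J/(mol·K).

k_S/k_T = (A_S/A_T)·exp[−(E_S−E_T)/(RT)] = (A_S/A_T)·exp[(E_T−E_S)/(RT)].
(E_T−E_S)/(RT) = (61.2−35.4)×10³/(8.314×653) = 25800/5429 = 4.752.
k_S/k_T = (6.41×10^7/6.91×10^10)·exp(4.752) = 9.276×10^-4 × 115.8 = 0.107.

0.107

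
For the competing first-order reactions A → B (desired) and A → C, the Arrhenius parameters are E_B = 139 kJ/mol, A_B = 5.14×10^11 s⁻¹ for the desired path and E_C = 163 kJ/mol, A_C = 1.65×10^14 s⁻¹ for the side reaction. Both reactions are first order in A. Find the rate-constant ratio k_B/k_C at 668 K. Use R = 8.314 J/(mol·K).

With equal orders, S_{B/C} = k_B/k_C = (A_B/A_C)·exp[(E_C−E_B)/(RT)].
(E_C−E_B)/(RT) = (163−139)×10³/(8.314×668) = 24000/5554 = 4.321.
k_B/k_C = (5.14×10^11/1.65×10^14)·exp(4.321) = 0.003115 × 75.29 = 0.235.
Since E_B < E_C, lowering the temperature improves selectivity toward B.

0.235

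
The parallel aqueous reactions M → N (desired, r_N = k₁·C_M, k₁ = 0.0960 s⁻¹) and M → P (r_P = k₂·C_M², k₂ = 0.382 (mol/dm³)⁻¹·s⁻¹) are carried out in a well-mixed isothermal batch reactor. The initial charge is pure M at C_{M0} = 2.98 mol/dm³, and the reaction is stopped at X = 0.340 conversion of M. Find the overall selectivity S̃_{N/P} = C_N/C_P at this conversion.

0.103

C_M = C_{M0}(1−X) = 1.967 mol/dm³.
Along a PFR/batch, dC_N/dC_M = −r_N/(r_N+r_P) = −k₁/(k₁+k₂·C_M).
Integrating from C_{M0} to C_M: C_N = (0.0960/0.382)·ln[(0.0960+0.382·2.98)/(0.0960+0.382·1.97)] = 0.2513·ln(1.234/0.8473) = 0.09455 mol/dm³.
C_P = (C_{M0}−C_M)−C_N = 0.9186 mol/dm³; S̃_{N/P} = 0.09455/0.9186 = 0.103.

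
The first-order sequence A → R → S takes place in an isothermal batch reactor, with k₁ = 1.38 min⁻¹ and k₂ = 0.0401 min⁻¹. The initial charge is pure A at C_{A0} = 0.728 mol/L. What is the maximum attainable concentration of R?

0.655 mol/L

Evaluating C_R at t_opt = ln(k₂/k₁)/(k₂−k₁) gives C_{R,max}/C_{A0} = (k₁/k₂)^[k₂/(k₂−k₁)].
= (1.38/0.0401)^(0.0401/(0.0401−1.38)) = (34.41)^(-0.02993) = 0.8995.
C_{R,max} = 0.8995×0.728 = 0.655 mol/L.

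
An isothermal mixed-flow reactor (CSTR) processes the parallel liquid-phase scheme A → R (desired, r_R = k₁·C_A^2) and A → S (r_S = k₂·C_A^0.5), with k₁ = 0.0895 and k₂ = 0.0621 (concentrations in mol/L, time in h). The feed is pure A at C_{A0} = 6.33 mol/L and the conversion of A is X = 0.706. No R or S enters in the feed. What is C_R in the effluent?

Exit C_A = C_{A0}(1−X) = 6.33×0.294 = 1.861 mol/L.
In a CSTR the entire volume is at exit conditions, so r_R = 0.0895×1.861^2 = 0.3100 and r_S = 0.0621×1.861^0.5 = 0.08472.
Fraction of consumed A going to R: r_R/(r_R+r_S) = 0.7854.
C_R = 0.7854·C_{A0}·X = 0.7854×6.33×0.706 = 3.51 mol/L.

3.51 mol/L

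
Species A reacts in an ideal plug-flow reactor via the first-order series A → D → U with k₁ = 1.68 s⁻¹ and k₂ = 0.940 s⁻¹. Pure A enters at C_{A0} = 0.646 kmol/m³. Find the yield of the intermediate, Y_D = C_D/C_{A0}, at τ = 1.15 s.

The intermediate concentration in a first-order A→B→C sequence is C_D = k₁C_{A0}(e^(−k₁τ) − e^(−k₂τ))/(k₂−k₁).
e^(−k₁τ) = e^(−1.68×1.15) = e^(−1.932) = 0.1449; e^(−k₂τ) = e^(−1.081) = 0.3393.
C_D = 1.68×0.646/(0.940−1.68) × (0.1449−0.3393) = (-1.467)×(-0.1944) = 0.2851 kmol/m³.
Y_D = C_D/C_{A0} = 0.2851/0.646 = 0.441.

0.441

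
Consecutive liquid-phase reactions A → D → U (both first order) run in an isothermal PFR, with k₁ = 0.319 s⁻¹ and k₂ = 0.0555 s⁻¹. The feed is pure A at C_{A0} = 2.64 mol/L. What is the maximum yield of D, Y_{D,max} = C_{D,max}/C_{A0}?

At the optimum, C_{D,max}/C_{A0} = (k₁/k₂)^[k₂/(k₂−k₁)].
= (0.319/0.0555)^(0.0555/(0.0555−0.319)) = (5.748)^(-0.2106) = 0.6919.

0.692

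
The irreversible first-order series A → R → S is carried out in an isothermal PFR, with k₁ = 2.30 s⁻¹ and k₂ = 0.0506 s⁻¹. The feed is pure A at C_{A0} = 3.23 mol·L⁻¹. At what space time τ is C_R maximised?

1.70 s

Setting dC_R/dτ = 0 gives τ_opt = ln(k₂/k₁)/(k₂−k₁).
= ln(0.0506/2.30)/(0.0506−2.30) = ln(0.02200)/-2.249 = -3.817/-2.249 = 1.70 s.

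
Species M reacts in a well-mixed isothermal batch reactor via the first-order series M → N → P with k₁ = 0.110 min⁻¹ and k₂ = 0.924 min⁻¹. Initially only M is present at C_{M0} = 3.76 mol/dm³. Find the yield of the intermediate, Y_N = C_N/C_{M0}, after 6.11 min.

For first-order series with pure M initially, C_N(t) = k₁C_{M0}/(k₂−k₁)·(e^(−k₁t) − e^(−k₂t)).
e^(−k₁t) = e^(−0.110×6.11) = e^(−0.6721) = 0.5106; e^(−k₂t) = e^(−5.646) = 0.003533.
C_N = 0.110×3.76/(0.924−0.110) × (0.5106−0.003533) = 0.5081×0.5071 = 0.2577 mol/dm³.
Y_N = C_N/C_{M0} = 0.2577/3.76 = 0.0685.

0.0685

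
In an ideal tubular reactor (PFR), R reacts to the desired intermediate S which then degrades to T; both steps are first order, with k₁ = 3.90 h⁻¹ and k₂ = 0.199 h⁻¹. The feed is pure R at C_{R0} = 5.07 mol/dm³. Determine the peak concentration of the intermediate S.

4.32 mol/dm³

Evaluating C_S at τ_opt = ln(k₂/k₁)/(k₂−k₁) gives C_{S,max}/C_{R0} = (k₁/k₂)^[k₂/(k₂−k₁)].
= (3.90/0.199)^(0.199/(0.199−3.90)) = (19.60)^(-0.05377) = 0.8522.
C_{S,max} = 0.8522×5.07 = 4.32 mol/dm³.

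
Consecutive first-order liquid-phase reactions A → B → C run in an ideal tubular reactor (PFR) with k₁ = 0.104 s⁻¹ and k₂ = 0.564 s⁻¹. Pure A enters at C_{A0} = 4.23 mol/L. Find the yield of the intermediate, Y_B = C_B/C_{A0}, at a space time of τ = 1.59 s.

0.0994

For first-order series with pure A initially, C_B(τ) = k₁C_{A0}/(k₂−k₁)·(e^(−k₁τ) − e^(−k₂τ)).
e^(−k₁τ) = e^(−0.104×1.59) = e^(−0.1654) = 0.8476; e^(−k₂τ) = e^(−0.8968) = 0.4079.
C_B = 0.104×4.23/(0.564−0.104) × (0.8476−0.4079) = 0.9563×0.4397 = 0.4205 mol/L.
Y_B = C_B/C_{A0} = 0.4205/4.23 = 0.0994.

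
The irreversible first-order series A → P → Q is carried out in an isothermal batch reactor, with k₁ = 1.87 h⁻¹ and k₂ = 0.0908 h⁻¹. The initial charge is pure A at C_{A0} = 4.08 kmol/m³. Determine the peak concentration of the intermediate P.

At the optimum, C_{P,max}/C_{A0} = (k₁/k₂)^[k₂/(k₂−k₁)].
= (1.87/0.0908)^(0.0908/(0.0908−1.87)) = (20.59)^(-0.05103) = 0.8569.
C_{P,max} = 0.8569×4.08 = 3.50 kmol/m³.

3.50 kmol/m³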